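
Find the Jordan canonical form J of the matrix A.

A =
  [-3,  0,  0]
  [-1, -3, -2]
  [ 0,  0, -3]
J_2(-3) ⊕ J_1(-3)

The characteristic polynomial is
  det(x·I − A) = x^3 + 9*x^2 + 27*x + 27 = (x + 3)^3

Eigenvalues and multiplicities (the geometric multiplicity of λ is n − rank(A − λI), which equals the number of Jordan blocks for λ):
  λ = -3: algebraic multiplicity = 3, geometric multiplicity = 2

Determining the block sizes for each eigenvalue:
  λ = -3: 2 blocks summing to 3 forces exactly one block of size 2 and the rest size 1 → block sizes [2, 1]

Assembling the blocks gives a Jordan form
J =
  [-3,  1,  0]
  [ 0, -3,  0]
  [ 0,  0, -3]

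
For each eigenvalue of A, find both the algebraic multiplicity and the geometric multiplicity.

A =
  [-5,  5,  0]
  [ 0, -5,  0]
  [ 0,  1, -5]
λ = -5: alg = 3, geom = 2

Step 1 — factor the characteristic polynomial to read off the algebraic multiplicities:
  χ_A(x) = (x + 5)^3

Step 2 — compute geometric multiplicities via the rank-nullity identity g(λ) = n − rank(A − λI):
  rank(A − (-5)·I) = 1, so dim ker(A − (-5)·I) = n − 1 = 2

Summary:
  λ = -5: algebraic multiplicity = 3, geometric multiplicity = 2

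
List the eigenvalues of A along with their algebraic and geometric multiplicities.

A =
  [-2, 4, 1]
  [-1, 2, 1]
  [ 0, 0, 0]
λ = 0: alg = 3, geom = 1

Step 1 — factor the characteristic polynomial to read off the algebraic multiplicities:
  χ_A(x) = x^3

Step 2 — compute geometric multiplicities via the rank-nullity identity g(λ) = n − rank(A − λI):
  rank(A − (0)·I) = 2, so dim ker(A − (0)·I) = n − 2 = 1

Summary:
  λ = 0: algebraic multiplicity = 3, geometric multiplicity = 1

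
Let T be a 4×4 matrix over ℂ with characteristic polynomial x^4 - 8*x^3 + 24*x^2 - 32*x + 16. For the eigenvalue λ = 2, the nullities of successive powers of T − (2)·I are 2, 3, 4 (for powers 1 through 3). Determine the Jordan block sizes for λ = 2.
Block sizes for λ = 2: [3, 1]

From the dimensions of kernels of powers, the number of Jordan blocks of size at least j is d_j − d_{j−1} where d_j = dim ker(N^j) (with d_0 = 0). Computing the differences gives [2, 1, 1].
The number of blocks of size exactly k is (#blocks of size ≥ k) − (#blocks of size ≥ k + 1), so the partition is: 1 block(s) of size 1, 1 block(s) of size 3.
In nonincreasing order the block sizes are [3, 1].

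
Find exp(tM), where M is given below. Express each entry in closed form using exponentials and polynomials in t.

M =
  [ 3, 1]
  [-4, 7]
e^{tM} =
  [-2*t*exp(5*t) + exp(5*t), t*exp(5*t)]
  [-4*t*exp(5*t), 2*t*exp(5*t) + exp(5*t)]

Strategy: write M = P · J · P⁻¹ where J is a Jordan canonical form, so e^{tM} = P · e^{tJ} · P⁻¹, and e^{tJ} can be computed block-by-block.

M has Jordan form
J =
  [5, 1]
  [0, 5]
(up to reordering of blocks).

Per-block formulas:
  For a 2×2 Jordan block J_2(5): exp(t · J_2(5)) = e^(5t)·(I + t·N), where N is the 2×2 nilpotent shift.

After assembling e^{tJ} and conjugating by P, we get:

e^{tM} =
  [-2*t*exp(5*t) + exp(5*t), t*exp(5*t)]
  [-4*t*exp(5*t), 2*t*exp(5*t) + exp(5*t)]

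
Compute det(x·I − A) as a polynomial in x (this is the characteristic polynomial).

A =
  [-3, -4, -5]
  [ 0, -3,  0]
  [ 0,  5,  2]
x^3 + 4*x^2 - 3*x - 18

Expanding det(x·I − A) (e.g. by cofactor expansion or by noting that A is similar to its Jordan form J, which has the same characteristic polynomial as A) gives
  χ_A(x) = x^3 + 4*x^2 - 3*x - 18
which factors as (x - 2)*(x + 3)^2. The eigenvalues (with algebraic multiplicities) are λ = -3 with multiplicity 2, λ = 2 with multiplicity 1.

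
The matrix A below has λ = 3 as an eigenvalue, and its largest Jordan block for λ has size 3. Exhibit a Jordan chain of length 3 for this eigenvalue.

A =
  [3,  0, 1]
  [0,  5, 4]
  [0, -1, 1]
A Jordan chain for λ = 3 of length 3:
v_1 = (-1, 0, 0)ᵀ
v_2 = (0, 2, -1)ᵀ
v_3 = (0, 1, 0)ᵀ

Let N = A − (3)·I. We want v_3 with N^3 v_3 = 0 but N^2 v_3 ≠ 0; then v_{j-1} := N · v_j for j = 3, …, 2.

Pick v_3 = (0, 1, 0)ᵀ.
Then v_2 = N · v_3 = (0, 2, -1)ᵀ.
Then v_1 = N · v_2 = (-1, 0, 0)ᵀ.

Sanity check: (A − (3)·I) v_1 = (0, 0, 0)ᵀ = 0. ✓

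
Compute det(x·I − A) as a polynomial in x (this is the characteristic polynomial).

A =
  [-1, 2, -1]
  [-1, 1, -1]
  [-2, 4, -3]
x^3 + 3*x^2 + 3*x + 1

Expanding det(x·I − A) (e.g. by cofactor expansion or by noting that A is similar to its Jordan form J, which has the same characteristic polynomial as A) gives
  χ_A(x) = x^3 + 3*x^2 + 3*x + 1
which factors as (x + 1)^3. The eigenvalues (with algebraic multiplicities) are λ = -1 with multiplicity 3.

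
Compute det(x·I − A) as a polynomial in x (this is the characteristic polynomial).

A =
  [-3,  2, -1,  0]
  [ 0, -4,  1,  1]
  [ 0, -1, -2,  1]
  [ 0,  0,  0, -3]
x^4 + 12*x^3 + 54*x^2 + 108*x + 81

Expanding det(x·I − A) (e.g. by cofactor expansion or by noting that A is similar to its Jordan form J, which has the same characteristic polynomial as A) gives
  χ_A(x) = x^4 + 12*x^3 + 54*x^2 + 108*x + 81
which factors as (x + 3)^4. The eigenvalues (with algebraic multiplicities) are λ = -3 with multiplicity 4.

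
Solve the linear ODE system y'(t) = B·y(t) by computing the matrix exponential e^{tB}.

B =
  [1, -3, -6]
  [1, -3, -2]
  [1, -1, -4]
e^{tB} =
  [3*t*exp(-2*t) + exp(-2*t), -3*t*exp(-2*t), -6*t*exp(-2*t)]
  [t*exp(-2*t), -t*exp(-2*t) + exp(-2*t), -2*t*exp(-2*t)]
  [t*exp(-2*t), -t*exp(-2*t), -2*t*exp(-2*t) + exp(-2*t)]

Strategy: write B = P · J · P⁻¹ where J is a Jordan canonical form, so e^{tB} = P · e^{tJ} · P⁻¹, and e^{tJ} can be computed block-by-block.

B has Jordan form
J =
  [-2,  1,  0]
  [ 0, -2,  0]
  [ 0,  0, -2]
(up to reordering of blocks).

Per-block formulas:
  For a 1×1 block at λ = -2: exp(t · [-2]) = [e^(-2t)].
  For a 2×2 Jordan block J_2(-2): exp(t · J_2(-2)) = e^(-2t)·(I + t·N), where N is the 2×2 nilpotent shift.

After assembling e^{tJ} and conjugating by P, we get:

e^{tB} =
  [3*t*exp(-2*t) + exp(-2*t), -3*t*exp(-2*t), -6*t*exp(-2*t)]
  [t*exp(-2*t), -t*exp(-2*t) + exp(-2*t), -2*t*exp(-2*t)]
  [t*exp(-2*t), -t*exp(-2*t), -2*t*exp(-2*t) + exp(-2*t)]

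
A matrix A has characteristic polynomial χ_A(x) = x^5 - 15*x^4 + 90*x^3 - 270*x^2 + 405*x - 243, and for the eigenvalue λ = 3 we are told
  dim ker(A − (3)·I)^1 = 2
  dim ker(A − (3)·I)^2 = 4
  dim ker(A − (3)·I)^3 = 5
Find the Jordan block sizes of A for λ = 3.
Block sizes for λ = 3: [3, 2]

From the dimensions of kernels of powers, the number of Jordan blocks of size at least j is d_j − d_{j−1} where d_j = dim ker(N^j) (with d_0 = 0). Computing the differences gives [2, 2, 1].
The number of blocks of size exactly k is (#blocks of size ≥ k) − (#blocks of size ≥ k + 1), so the partition is: 1 block(s) of size 2, 1 block(s) of size 3.
In nonincreasing order the block sizes are [3, 2].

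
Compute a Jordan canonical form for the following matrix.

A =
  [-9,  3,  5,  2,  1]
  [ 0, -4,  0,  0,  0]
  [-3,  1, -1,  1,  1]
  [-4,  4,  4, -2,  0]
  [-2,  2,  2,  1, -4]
J_2(-4) ⊕ J_2(-4) ⊕ J_1(-4)

The characteristic polynomial is
  det(x·I − A) = x^5 + 20*x^4 + 160*x^3 + 640*x^2 + 1280*x + 1024 = (x + 4)^5

Eigenvalues and multiplicities (the geometric multiplicity of λ is n − rank(A − λI), which equals the number of Jordan blocks for λ):
  λ = -4: algebraic multiplicity = 5, geometric multiplicity = 3

Determining the block sizes for each eigenvalue:
  λ = -4: with am = 5 and gm = 3, the partition is not yet determined (e.g. several partitions of 5 into 3 parts exist). Let N = A − (-4)·I. Computing rank(N^1) = 2, rank(N^2) = 0; the number of blocks of size ≥ j is rank(N^{j−1}) − rank(N^j), giving [3, 2]. So we have 2 block(s) of size 2, 1 block(s) of size 1 → block sizes [2, 2, 1]

Assembling the blocks gives a Jordan form
J =
  [-4,  1,  0,  0,  0]
  [ 0, -4,  0,  0,  0]
  [ 0,  0, -4,  1,  0]
  [ 0,  0,  0, -4,  0]
  [ 0,  0,  0,  0, -4]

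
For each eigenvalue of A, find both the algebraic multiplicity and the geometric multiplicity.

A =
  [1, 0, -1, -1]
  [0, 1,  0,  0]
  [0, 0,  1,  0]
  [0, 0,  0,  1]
λ = 1: alg = 4, geom = 3

Step 1 — factor the characteristic polynomial to read off the algebraic multiplicities:
  χ_A(x) = (x - 1)^4

Step 2 — compute geometric multiplicities via the rank-nullity identity g(λ) = n − rank(A − λI):
  rank(A − (1)·I) = 1, so dim ker(A − (1)·I) = n − 1 = 3

Summary:
  λ = 1: algebraic multiplicity = 4, geometric multiplicity = 3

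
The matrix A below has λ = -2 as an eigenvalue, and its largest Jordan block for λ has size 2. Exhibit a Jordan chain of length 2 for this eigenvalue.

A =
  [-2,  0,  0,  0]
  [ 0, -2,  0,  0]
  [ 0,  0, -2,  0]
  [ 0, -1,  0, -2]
A Jordan chain for λ = -2 of length 2:
v_1 = (0, 0, 0, -1)ᵀ
v_2 = (0, 1, 0, 0)ᵀ

Let N = A − (-2)·I. We want v_2 with N^2 v_2 = 0 but N^1 v_2 ≠ 0; then v_{j-1} := N · v_j for j = 2, …, 2.

Pick v_2 = (0, 1, 0, 0)ᵀ.
Then v_1 = N · v_2 = (0, 0, 0, -1)ᵀ.

Sanity check: (A − (-2)·I) v_1 = (0, 0, 0, 0)ᵀ = 0. ✓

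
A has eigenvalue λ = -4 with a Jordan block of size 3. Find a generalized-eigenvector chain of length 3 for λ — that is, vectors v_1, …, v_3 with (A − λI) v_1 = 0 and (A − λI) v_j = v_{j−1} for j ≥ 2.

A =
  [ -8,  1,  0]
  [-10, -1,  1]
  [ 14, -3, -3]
A Jordan chain for λ = -4 of length 3:
v_1 = (6, 24, -12)ᵀ
v_2 = (-4, -10, 14)ᵀ
v_3 = (1, 0, 0)ᵀ

Let N = A − (-4)·I. We want v_3 with N^3 v_3 = 0 but N^2 v_3 ≠ 0; then v_{j-1} := N · v_j for j = 3, …, 2.

Pick v_3 = (1, 0, 0)ᵀ.
Then v_2 = N · v_3 = (-4, -10, 14)ᵀ.
Then v_1 = N · v_2 = (6, 24, -12)ᵀ.

Sanity check: (A − (-4)·I) v_1 = (0, 0, 0)ᵀ = 0. ✓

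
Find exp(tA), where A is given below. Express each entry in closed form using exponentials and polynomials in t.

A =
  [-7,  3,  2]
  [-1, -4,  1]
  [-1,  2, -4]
e^{tA} =
  [-t^2*exp(-5*t)/2 - 2*t*exp(-5*t) + exp(-5*t), t^2*exp(-5*t)/2 + 3*t*exp(-5*t), t^2*exp(-5*t)/2 + 2*t*exp(-5*t)]
  [-t*exp(-5*t), t*exp(-5*t) + exp(-5*t), t*exp(-5*t)]
  [-t^2*exp(-5*t)/2 - t*exp(-5*t), t^2*exp(-5*t)/2 + 2*t*exp(-5*t), t^2*exp(-5*t)/2 + t*exp(-5*t) + exp(-5*t)]

Strategy: write A = P · J · P⁻¹ where J is a Jordan canonical form, so e^{tA} = P · e^{tJ} · P⁻¹, and e^{tJ} can be computed block-by-block.

A has Jordan form
J =
  [-5,  1,  0]
  [ 0, -5,  1]
  [ 0,  0, -5]
(up to reordering of blocks).

Per-block formulas:
  For a 3×3 Jordan block J_3(-5): exp(t · J_3(-5)) = e^(-5t)·(I + t·N + (t^2/2)·N^2), where N is the 3×3 nilpotent shift.

After assembling e^{tJ} and conjugating by P, we get:

e^{tA} =
  [-t^2*exp(-5*t)/2 - 2*t*exp(-5*t) + exp(-5*t), t^2*exp(-5*t)/2 + 3*t*exp(-5*t), t^2*exp(-5*t)/2 + 2*t*exp(-5*t)]
  [-t*exp(-5*t), t*exp(-5*t) + exp(-5*t), t*exp(-5*t)]
  [-t^2*exp(-5*t)/2 - t*exp(-5*t), t^2*exp(-5*t)/2 + 2*t*exp(-5*t), t^2*exp(-5*t)/2 + t*exp(-5*t) + exp(-5*t)]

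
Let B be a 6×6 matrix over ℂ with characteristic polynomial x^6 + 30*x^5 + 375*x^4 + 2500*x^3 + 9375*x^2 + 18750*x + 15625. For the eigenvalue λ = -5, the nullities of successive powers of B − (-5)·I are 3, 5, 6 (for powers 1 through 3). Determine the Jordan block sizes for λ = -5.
Block sizes for λ = -5: [3, 2, 1]

From the dimensions of kernels of powers, the number of Jordan blocks of size at least j is d_j − d_{j−1} where d_j = dim ker(N^j) (with d_0 = 0). Computing the differences gives [3, 2, 1].
The number of blocks of size exactly k is (#blocks of size ≥ k) − (#blocks of size ≥ k + 1), so the partition is: 1 block(s) of size 1, 1 block(s) of size 2, 1 block(s) of size 3.
In nonincreasing order the block sizes are [3, 2, 1].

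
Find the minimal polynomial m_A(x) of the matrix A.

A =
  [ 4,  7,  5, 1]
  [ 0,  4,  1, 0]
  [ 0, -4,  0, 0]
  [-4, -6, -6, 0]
x^3 - 6*x^2 + 12*x - 8

The characteristic polynomial is χ_A(x) = (x - 2)^4, so the eigenvalues are known. The minimal polynomial is
  m_A(x) = Π_λ (x − λ)^{k_λ}
where k_λ is the size of the *largest* Jordan block for λ (equivalently, the smallest k with (A − λI)^k v = 0 for every generalised eigenvector v of λ).

  λ = 2: largest Jordan block has size 3, contributing (x − 2)^3

So m_A(x) = (x - 2)^3 = x^3 - 6*x^2 + 12*x - 8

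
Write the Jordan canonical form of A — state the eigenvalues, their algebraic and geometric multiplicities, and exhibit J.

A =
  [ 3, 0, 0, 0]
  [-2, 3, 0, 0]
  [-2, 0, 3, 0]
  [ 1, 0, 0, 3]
J_2(3) ⊕ J_1(3) ⊕ J_1(3)

The characteristic polynomial is
  det(x·I − A) = x^4 - 12*x^3 + 54*x^2 - 108*x + 81 = (x - 3)^4

Eigenvalues and multiplicities (the geometric multiplicity of λ is n − rank(A − λI), which equals the number of Jordan blocks for λ):
  λ = 3: algebraic multiplicity = 4, geometric multiplicity = 3

Determining the block sizes for each eigenvalue:
  λ = 3: 3 blocks summing to 4 forces exactly one block of size 2 and the rest size 1 → block sizes [2, 1, 1]

Assembling the blocks gives a Jordan form
J =
  [3, 1, 0, 0]
  [0, 3, 0, 0]
  [0, 0, 3, 0]
  [0, 0, 0, 3]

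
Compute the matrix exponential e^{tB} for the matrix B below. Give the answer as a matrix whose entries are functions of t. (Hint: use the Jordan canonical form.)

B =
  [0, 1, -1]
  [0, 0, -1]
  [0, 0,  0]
e^{tB} =
  [1, t, -t^2/2 - t]
  [0, 1, -t]
  [0, 0, 1]

Strategy: write B = P · J · P⁻¹ where J is a Jordan canonical form, so e^{tB} = P · e^{tJ} · P⁻¹, and e^{tJ} can be computed block-by-block.

B has Jordan form
J =
  [0, 1, 0]
  [0, 0, 1]
  [0, 0, 0]
(up to reordering of blocks).

Per-block formulas:
  For a 3×3 Jordan block J_3(0): exp(t · J_3(0)) = e^(0t)·(I + t·N + (t^2/2)·N^2), where N is the 3×3 nilpotent shift.

After assembling e^{tJ} and conjugating by P, we get:

e^{tB} =
  [1, t, -t^2/2 - t]
  [0, 1, -t]
  [0, 0, 1]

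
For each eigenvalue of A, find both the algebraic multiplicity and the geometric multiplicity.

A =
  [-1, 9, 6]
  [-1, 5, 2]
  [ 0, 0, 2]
λ = 2: alg = 3, geom = 2

Step 1 — factor the characteristic polynomial to read off the algebraic multiplicities:
  χ_A(x) = (x - 2)^3

Step 2 — compute geometric multiplicities via the rank-nullity identity g(λ) = n − rank(A − λI):
  rank(A − (2)·I) = 1, so dim ker(A − (2)·I) = n − 1 = 2

Summary:
  λ = 2: algebraic multiplicity = 3, geometric multiplicity = 2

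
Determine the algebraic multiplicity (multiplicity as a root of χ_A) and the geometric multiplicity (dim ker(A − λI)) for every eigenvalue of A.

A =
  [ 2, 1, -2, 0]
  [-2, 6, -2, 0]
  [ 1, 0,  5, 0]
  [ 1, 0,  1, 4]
λ = 4: alg = 3, geom = 2; λ = 5: alg = 1, geom = 1

Step 1 — factor the characteristic polynomial to read off the algebraic multiplicities:
  χ_A(x) = (x - 5)*(x - 4)^3

Step 2 — compute geometric multiplicities via the rank-nullity identity g(λ) = n − rank(A − λI):
  rank(A − (4)·I) = 2, so dim ker(A − (4)·I) = n − 2 = 2
  rank(A − (5)·I) = 3, so dim ker(A − (5)·I) = n − 3 = 1

Summary:
  λ = 4: algebraic multiplicity = 3, geometric multiplicity = 2
  λ = 5: algebraic multiplicity = 1, geometric multiplicity = 1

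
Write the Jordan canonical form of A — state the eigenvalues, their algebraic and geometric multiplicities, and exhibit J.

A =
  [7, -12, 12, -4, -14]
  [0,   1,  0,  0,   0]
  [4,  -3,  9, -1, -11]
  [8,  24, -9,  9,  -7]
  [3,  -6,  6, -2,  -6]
J_1(1) ⊕ J_1(1) ⊕ J_2(6) ⊕ J_1(6)

The characteristic polynomial is
  det(x·I − A) = x^5 - 20*x^4 + 145*x^3 - 450*x^2 + 540*x - 216 = (x - 6)^3*(x - 1)^2

Eigenvalues and multiplicities (the geometric multiplicity of λ is n − rank(A − λI), which equals the number of Jordan blocks for λ):
  λ = 1: algebraic multiplicity = 2, geometric multiplicity = 2
  λ = 6: algebraic multiplicity = 3, geometric multiplicity = 2

Determining the block sizes for each eigenvalue:
  λ = 1: gm = am = 2, so every block has size 1 → block sizes [1, 1]
  λ = 6: 2 blocks summing to 3 forces exactly one block of size 2 and the rest size 1 → block sizes [2, 1]

Assembling the blocks gives a Jordan form
J =
  [1, 0, 0, 0, 0]
  [0, 1, 0, 0, 0]
  [0, 0, 6, 1, 0]
  [0, 0, 0, 6, 0]
  [0, 0, 0, 0, 6]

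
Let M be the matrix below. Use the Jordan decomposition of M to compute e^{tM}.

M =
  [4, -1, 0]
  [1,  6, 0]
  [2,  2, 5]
e^{tM} =
  [-t*exp(5*t) + exp(5*t), -t*exp(5*t), 0]
  [t*exp(5*t), t*exp(5*t) + exp(5*t), 0]
  [2*t*exp(5*t), 2*t*exp(5*t), exp(5*t)]

Strategy: write M = P · J · P⁻¹ where J is a Jordan canonical form, so e^{tM} = P · e^{tJ} · P⁻¹, and e^{tJ} can be computed block-by-block.

M has Jordan form
J =
  [5, 1, 0]
  [0, 5, 0]
  [0, 0, 5]
(up to reordering of blocks).

Per-block formulas:
  For a 2×2 Jordan block J_2(5): exp(t · J_2(5)) = e^(5t)·(I + t·N), where N is the 2×2 nilpotent shift.
  For a 1×1 block at λ = 5: exp(t · [5]) = [e^(5t)].

After assembling e^{tJ} and conjugating by P, we get:

e^{tM} =
  [-t*exp(5*t) + exp(5*t), -t*exp(5*t), 0]
  [t*exp(5*t), t*exp(5*t) + exp(5*t), 0]
  [2*t*exp(5*t), 2*t*exp(5*t), exp(5*t)]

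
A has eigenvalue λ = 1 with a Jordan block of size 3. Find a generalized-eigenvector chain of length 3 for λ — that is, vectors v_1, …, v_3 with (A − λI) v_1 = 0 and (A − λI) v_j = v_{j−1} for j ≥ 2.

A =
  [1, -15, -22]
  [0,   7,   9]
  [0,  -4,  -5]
A Jordan chain for λ = 1 of length 3:
v_1 = (-2, 0, 0)ᵀ
v_2 = (-15, 6, -4)ᵀ
v_3 = (0, 1, 0)ᵀ

Let N = A − (1)·I. We want v_3 with N^3 v_3 = 0 but N^2 v_3 ≠ 0; then v_{j-1} := N · v_j for j = 3, …, 2.

Pick v_3 = (0, 1, 0)ᵀ.
Then v_2 = N · v_3 = (-15, 6, -4)ᵀ.
Then v_1 = N · v_2 = (-2, 0, 0)ᵀ.

Sanity check: (A − (1)·I) v_1 = (0, 0, 0)ᵀ = 0. ✓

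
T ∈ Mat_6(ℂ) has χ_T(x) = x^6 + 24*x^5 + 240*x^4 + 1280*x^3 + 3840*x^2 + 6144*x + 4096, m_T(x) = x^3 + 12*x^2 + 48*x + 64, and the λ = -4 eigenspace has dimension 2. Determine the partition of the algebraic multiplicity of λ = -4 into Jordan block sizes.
Block sizes for λ = -4: [3, 3]

Step 1 — from the characteristic polynomial, algebraic multiplicity of λ = -4 is 6. From dim ker(T − (-4)·I) = 2, there are exactly 2 Jordan blocks for λ = -4.
Step 2 — from the minimal polynomial, the factor (x + 4)^3 tells us the largest block for λ = -4 has size 3.
Step 3 — with total size 6, 2 blocks, and largest block 3, the block sizes (in nonincreasing order) are [3, 3].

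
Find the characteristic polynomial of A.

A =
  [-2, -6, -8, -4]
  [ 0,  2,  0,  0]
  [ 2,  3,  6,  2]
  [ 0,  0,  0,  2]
x^4 - 8*x^3 + 24*x^2 - 32*x + 16

Expanding det(x·I − A) (e.g. by cofactor expansion or by noting that A is similar to its Jordan form J, which has the same characteristic polynomial as A) gives
  χ_A(x) = x^4 - 8*x^3 + 24*x^2 - 32*x + 16
which factors as (x - 2)^4. The eigenvalues (with algebraic multiplicities) are λ = 2 with multiplicity 4.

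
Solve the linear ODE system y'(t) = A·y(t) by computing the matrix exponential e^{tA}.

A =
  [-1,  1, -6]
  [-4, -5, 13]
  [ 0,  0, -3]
e^{tA} =
  [2*t*exp(-3*t) + exp(-3*t), t*exp(-3*t), t^2*exp(-3*t)/2 - 6*t*exp(-3*t)]
  [-4*t*exp(-3*t), -2*t*exp(-3*t) + exp(-3*t), -t^2*exp(-3*t) + 13*t*exp(-3*t)]
  [0, 0, exp(-3*t)]

Strategy: write A = P · J · P⁻¹ where J is a Jordan canonical form, so e^{tA} = P · e^{tJ} · P⁻¹, and e^{tJ} can be computed block-by-block.

A has Jordan form
J =
  [-3,  1,  0]
  [ 0, -3,  1]
  [ 0,  0, -3]
(up to reordering of blocks).

Per-block formulas:
  For a 3×3 Jordan block J_3(-3): exp(t · J_3(-3)) = e^(-3t)·(I + t·N + (t^2/2)·N^2), where N is the 3×3 nilpotent shift.

After assembling e^{tJ} and conjugating by P, we get:

e^{tA} =
  [2*t*exp(-3*t) + exp(-3*t), t*exp(-3*t), t^2*exp(-3*t)/2 - 6*t*exp(-3*t)]
  [-4*t*exp(-3*t), -2*t*exp(-3*t) + exp(-3*t), -t^2*exp(-3*t) + 13*t*exp(-3*t)]
  [0, 0, exp(-3*t)]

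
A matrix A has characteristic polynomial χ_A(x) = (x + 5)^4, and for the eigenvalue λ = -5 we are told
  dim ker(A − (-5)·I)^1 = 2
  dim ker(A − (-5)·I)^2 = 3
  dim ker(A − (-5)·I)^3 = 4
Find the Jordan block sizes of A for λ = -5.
Block sizes for λ = -5: [3, 1]

From the dimensions of kernels of powers, the number of Jordan blocks of size at least j is d_j − d_{j−1} where d_j = dim ker(N^j) (with d_0 = 0). Computing the differences gives [2, 1, 1].
The number of blocks of size exactly k is (#blocks of size ≥ k) − (#blocks of size ≥ k + 1), so the partition is: 1 block(s) of size 1, 1 block(s) of size 3.
In nonincreasing order the block sizes are [3, 1].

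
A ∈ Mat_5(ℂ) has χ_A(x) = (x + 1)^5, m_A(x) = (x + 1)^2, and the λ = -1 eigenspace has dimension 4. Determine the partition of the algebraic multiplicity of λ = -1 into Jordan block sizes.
Block sizes for λ = -1: [2, 1, 1, 1]

Step 1 — from the characteristic polynomial, algebraic multiplicity of λ = -1 is 5. From dim ker(A − (-1)·I) = 4, there are exactly 4 Jordan blocks for λ = -1.
Step 2 — from the minimal polynomial, the factor (x + 1)^2 tells us the largest block for λ = -1 has size 2.
Step 3 — with total size 5, 4 blocks, and largest block 2, the block sizes (in nonincreasing order) are [2, 1, 1, 1].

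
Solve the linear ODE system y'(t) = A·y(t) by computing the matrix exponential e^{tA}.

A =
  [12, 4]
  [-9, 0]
e^{tA} =
  [6*t*exp(6*t) + exp(6*t), 4*t*exp(6*t)]
  [-9*t*exp(6*t), -6*t*exp(6*t) + exp(6*t)]

Strategy: write A = P · J · P⁻¹ where J is a Jordan canonical form, so e^{tA} = P · e^{tJ} · P⁻¹, and e^{tJ} can be computed block-by-block.

A has Jordan form
J =
  [6, 1]
  [0, 6]
(up to reordering of blocks).

Per-block formulas:
  For a 2×2 Jordan block J_2(6): exp(t · J_2(6)) = e^(6t)·(I + t·N), where N is the 2×2 nilpotent shift.

After assembling e^{tJ} and conjugating by P, we get:

e^{tA} =
  [6*t*exp(6*t) + exp(6*t), 4*t*exp(6*t)]
  [-9*t*exp(6*t), -6*t*exp(6*t) + exp(6*t)]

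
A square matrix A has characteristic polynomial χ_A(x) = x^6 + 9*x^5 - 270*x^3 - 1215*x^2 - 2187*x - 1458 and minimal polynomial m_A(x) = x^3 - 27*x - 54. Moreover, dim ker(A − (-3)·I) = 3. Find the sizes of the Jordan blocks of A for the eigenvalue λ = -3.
Block sizes for λ = -3: [2, 2, 1]

Step 1 — from the characteristic polynomial, algebraic multiplicity of λ = -3 is 5. From dim ker(A − (-3)·I) = 3, there are exactly 3 Jordan blocks for λ = -3.
Step 2 — from the minimal polynomial, the factor (x + 3)^2 tells us the largest block for λ = -3 has size 2.
Step 3 — with total size 5, 3 blocks, and largest block 2, the block sizes (in nonincreasing order) are [2, 2, 1].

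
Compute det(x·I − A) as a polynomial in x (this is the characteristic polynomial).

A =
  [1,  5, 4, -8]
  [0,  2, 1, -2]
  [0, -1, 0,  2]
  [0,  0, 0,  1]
x^4 - 4*x^3 + 6*x^2 - 4*x + 1

Expanding det(x·I − A) (e.g. by cofactor expansion or by noting that A is similar to its Jordan form J, which has the same characteristic polynomial as A) gives
  χ_A(x) = x^4 - 4*x^3 + 6*x^2 - 4*x + 1
which factors as (x - 1)^4. The eigenvalues (with algebraic multiplicities) are λ = 1 with multiplicity 4.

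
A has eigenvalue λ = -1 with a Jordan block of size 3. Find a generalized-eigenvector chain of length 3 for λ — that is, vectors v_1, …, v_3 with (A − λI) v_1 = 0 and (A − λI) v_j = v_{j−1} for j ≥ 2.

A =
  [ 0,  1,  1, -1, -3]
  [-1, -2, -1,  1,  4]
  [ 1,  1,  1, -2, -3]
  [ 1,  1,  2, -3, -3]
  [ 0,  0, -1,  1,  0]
A Jordan chain for λ = -1 of length 3:
v_1 = (1, -1, 1, 1, 0)ᵀ
v_2 = (-2, 3, -1, -1, 0)ᵀ
v_3 = (0, 0, 1, 0, 1)ᵀ

Let N = A − (-1)·I. We want v_3 with N^3 v_3 = 0 but N^2 v_3 ≠ 0; then v_{j-1} := N · v_j for j = 3, …, 2.

Pick v_3 = (0, 0, 1, 0, 1)ᵀ.
Then v_2 = N · v_3 = (-2, 3, -1, -1, 0)ᵀ.
Then v_1 = N · v_2 = (1, -1, 1, 1, 0)ᵀ.

Sanity check: (A − (-1)·I) v_1 = (0, 0, 0, 0, 0)ᵀ = 0. ✓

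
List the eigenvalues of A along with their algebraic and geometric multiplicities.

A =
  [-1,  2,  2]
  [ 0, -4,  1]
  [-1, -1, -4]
λ = -3: alg = 3, geom = 1

Step 1 — factor the characteristic polynomial to read off the algebraic multiplicities:
  χ_A(x) = (x + 3)^3

Step 2 — compute geometric multiplicities via the rank-nullity identity g(λ) = n − rank(A − λI):
  rank(A − (-3)·I) = 2, so dim ker(A − (-3)·I) = n − 2 = 1

Summary:
  λ = -3: algebraic multiplicity = 3, geometric multiplicity = 1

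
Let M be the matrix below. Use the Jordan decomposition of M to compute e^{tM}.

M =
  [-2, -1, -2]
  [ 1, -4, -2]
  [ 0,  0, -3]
e^{tM} =
  [t*exp(-3*t) + exp(-3*t), -t*exp(-3*t), -2*t*exp(-3*t)]
  [t*exp(-3*t), -t*exp(-3*t) + exp(-3*t), -2*t*exp(-3*t)]
  [0, 0, exp(-3*t)]

Strategy: write M = P · J · P⁻¹ where J is a Jordan canonical form, so e^{tM} = P · e^{tJ} · P⁻¹, and e^{tJ} can be computed block-by-block.

M has Jordan form
J =
  [-3,  1,  0]
  [ 0, -3,  0]
  [ 0,  0, -3]
(up to reordering of blocks).

Per-block formulas:
  For a 2×2 Jordan block J_2(-3): exp(t · J_2(-3)) = e^(-3t)·(I + t·N), where N is the 2×2 nilpotent shift.
  For a 1×1 block at λ = -3: exp(t · [-3]) = [e^(-3t)].

After assembling e^{tJ} and conjugating by P, we get:

e^{tM} =
  [t*exp(-3*t) + exp(-3*t), -t*exp(-3*t), -2*t*exp(-3*t)]
  [t*exp(-3*t), -t*exp(-3*t) + exp(-3*t), -2*t*exp(-3*t)]
  [0, 0, exp(-3*t)]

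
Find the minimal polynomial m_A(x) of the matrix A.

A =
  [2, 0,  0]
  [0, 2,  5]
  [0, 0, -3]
x^2 + x - 6

The characteristic polynomial is χ_A(x) = (x - 2)^2*(x + 3), so the eigenvalues are known. The minimal polynomial is
  m_A(x) = Π_λ (x − λ)^{k_λ}
where k_λ is the size of the *largest* Jordan block for λ (equivalently, the smallest k with (A − λI)^k v = 0 for every generalised eigenvector v of λ).

  λ = -3: largest Jordan block has size 1, contributing (x + 3)
  λ = 2: largest Jordan block has size 1, contributing (x − 2)

So m_A(x) = (x - 2)*(x + 3) = x^2 + x - 6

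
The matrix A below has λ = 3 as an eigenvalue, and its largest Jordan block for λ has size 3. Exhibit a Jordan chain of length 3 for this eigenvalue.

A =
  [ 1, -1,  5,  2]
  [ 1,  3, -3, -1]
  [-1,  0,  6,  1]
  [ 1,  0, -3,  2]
A Jordan chain for λ = 3 of length 3:
v_1 = (2, -1, 1, -1)ᵀ
v_2 = (-1, 0, 0, 0)ᵀ
v_3 = (0, 1, 0, 0)ᵀ

Let N = A − (3)·I. We want v_3 with N^3 v_3 = 0 but N^2 v_3 ≠ 0; then v_{j-1} := N · v_j for j = 3, …, 2.

Pick v_3 = (0, 1, 0, 0)ᵀ.
Then v_2 = N · v_3 = (-1, 0, 0, 0)ᵀ.
Then v_1 = N · v_2 = (2, -1, 1, -1)ᵀ.

Sanity check: (A − (3)·I) v_1 = (0, 0, 0, 0)ᵀ = 0. ✓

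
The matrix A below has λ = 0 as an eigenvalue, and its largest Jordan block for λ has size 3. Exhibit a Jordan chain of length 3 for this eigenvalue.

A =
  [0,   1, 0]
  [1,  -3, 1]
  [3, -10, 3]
A Jordan chain for λ = 0 of length 3:
v_1 = (1, 0, -1)ᵀ
v_2 = (0, 1, 3)ᵀ
v_3 = (1, 0, 0)ᵀ

Let N = A − (0)·I. We want v_3 with N^3 v_3 = 0 but N^2 v_3 ≠ 0; then v_{j-1} := N · v_j for j = 3, …, 2.

Pick v_3 = (1, 0, 0)ᵀ.
Then v_2 = N · v_3 = (0, 1, 3)ᵀ.
Then v_1 = N · v_2 = (1, 0, -1)ᵀ.

Sanity check: (A − (0)·I) v_1 = (0, 0, 0)ᵀ = 0. ✓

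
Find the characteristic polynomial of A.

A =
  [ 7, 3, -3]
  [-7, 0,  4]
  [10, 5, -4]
x^3 - 3*x^2 + 3*x - 1

Expanding det(x·I − A) (e.g. by cofactor expansion or by noting that A is similar to its Jordan form J, which has the same characteristic polynomial as A) gives
  χ_A(x) = x^3 - 3*x^2 + 3*x - 1
which factors as (x - 1)^3. The eigenvalues (with algebraic multiplicities) are λ = 1 with multiplicity 3.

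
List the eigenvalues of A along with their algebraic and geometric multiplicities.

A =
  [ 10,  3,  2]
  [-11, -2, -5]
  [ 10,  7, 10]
λ = 6: alg = 3, geom = 1

Step 1 — factor the characteristic polynomial to read off the algebraic multiplicities:
  χ_A(x) = (x - 6)^3

Step 2 — compute geometric multiplicities via the rank-nullity identity g(λ) = n − rank(A − λI):
  rank(A − (6)·I) = 2, so dim ker(A − (6)·I) = n − 2 = 1

Summary:
  λ = 6: algebraic multiplicity = 3, geometric multiplicity = 1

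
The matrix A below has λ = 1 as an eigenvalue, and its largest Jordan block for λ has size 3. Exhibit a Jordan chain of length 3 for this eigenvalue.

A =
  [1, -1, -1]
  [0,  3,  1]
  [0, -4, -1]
A Jordan chain for λ = 1 of length 3:
v_1 = (2, 0, 0)ᵀ
v_2 = (-1, 2, -4)ᵀ
v_3 = (0, 1, 0)ᵀ

Let N = A − (1)·I. We want v_3 with N^3 v_3 = 0 but N^2 v_3 ≠ 0; then v_{j-1} := N · v_j for j = 3, …, 2.

Pick v_3 = (0, 1, 0)ᵀ.
Then v_2 = N · v_3 = (-1, 2, -4)ᵀ.
Then v_1 = N · v_2 = (2, 0, 0)ᵀ.

Sanity check: (A − (1)·I) v_1 = (0, 0, 0)ᵀ = 0. ✓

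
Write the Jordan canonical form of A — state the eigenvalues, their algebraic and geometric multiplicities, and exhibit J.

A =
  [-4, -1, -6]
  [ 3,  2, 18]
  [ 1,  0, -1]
J_3(-1)

The characteristic polynomial is
  det(x·I − A) = x^3 + 3*x^2 + 3*x + 1 = (x + 1)^3

Eigenvalues and multiplicities (the geometric multiplicity of λ is n − rank(A − λI), which equals the number of Jordan blocks for λ):
  λ = -1: algebraic multiplicity = 3, geometric multiplicity = 1

Determining the block sizes for each eigenvalue:
  λ = -1: one block (gm = 1), so the single block has size am = 3 → block sizes [3]

Assembling the blocks gives a Jordan form
J =
  [-1,  1,  0]
  [ 0, -1,  1]
  [ 0,  0, -1]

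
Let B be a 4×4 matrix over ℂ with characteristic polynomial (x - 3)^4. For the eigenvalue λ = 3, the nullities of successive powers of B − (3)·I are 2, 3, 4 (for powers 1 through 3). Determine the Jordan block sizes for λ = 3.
Block sizes for λ = 3: [3, 1]

From the dimensions of kernels of powers, the number of Jordan blocks of size at least j is d_j − d_{j−1} where d_j = dim ker(N^j) (with d_0 = 0). Computing the differences gives [2, 1, 1].
The number of blocks of size exactly k is (#blocks of size ≥ k) − (#blocks of size ≥ k + 1), so the partition is: 1 block(s) of size 1, 1 block(s) of size 3.
In nonincreasing order the block sizes are [3, 1].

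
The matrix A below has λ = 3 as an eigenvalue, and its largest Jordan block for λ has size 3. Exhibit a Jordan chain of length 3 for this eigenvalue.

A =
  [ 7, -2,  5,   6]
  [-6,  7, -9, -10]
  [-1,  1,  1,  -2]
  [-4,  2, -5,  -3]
A Jordan chain for λ = 3 of length 3:
v_1 = (-1, 1, 0, 1)ᵀ
v_2 = (4, -6, -1, -4)ᵀ
v_3 = (1, 0, 0, 0)ᵀ

Let N = A − (3)·I. We want v_3 with N^3 v_3 = 0 but N^2 v_3 ≠ 0; then v_{j-1} := N · v_j for j = 3, …, 2.

Pick v_3 = (1, 0, 0, 0)ᵀ.
Then v_2 = N · v_3 = (4, -6, -1, -4)ᵀ.
Then v_1 = N · v_2 = (-1, 1, 0, 1)ᵀ.

Sanity check: (A − (3)·I) v_1 = (0, 0, 0, 0)ᵀ = 0. ✓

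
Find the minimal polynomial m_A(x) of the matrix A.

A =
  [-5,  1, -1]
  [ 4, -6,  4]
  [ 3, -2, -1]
x^3 + 12*x^2 + 48*x + 64

The characteristic polynomial is χ_A(x) = (x + 4)^3, so the eigenvalues are known. The minimal polynomial is
  m_A(x) = Π_λ (x − λ)^{k_λ}
where k_λ is the size of the *largest* Jordan block for λ (equivalently, the smallest k with (A − λI)^k v = 0 for every generalised eigenvector v of λ).

  λ = -4: largest Jordan block has size 3, contributing (x + 4)^3

So m_A(x) = (x + 4)^3 = x^3 + 12*x^2 + 48*x + 64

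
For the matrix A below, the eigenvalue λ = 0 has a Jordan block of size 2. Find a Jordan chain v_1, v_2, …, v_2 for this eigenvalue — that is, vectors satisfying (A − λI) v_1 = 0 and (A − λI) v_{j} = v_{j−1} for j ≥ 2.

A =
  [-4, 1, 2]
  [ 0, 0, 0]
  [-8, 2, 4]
A Jordan chain for λ = 0 of length 2:
v_1 = (-4, 0, -8)ᵀ
v_2 = (1, 0, 0)ᵀ

Let N = A − (0)·I. We want v_2 with N^2 v_2 = 0 but N^1 v_2 ≠ 0; then v_{j-1} := N · v_j for j = 2, …, 2.

Pick v_2 = (1, 0, 0)ᵀ.
Then v_1 = N · v_2 = (-4, 0, -8)ᵀ.

Sanity check: (A − (0)·I) v_1 = (0, 0, 0)ᵀ = 0. ✓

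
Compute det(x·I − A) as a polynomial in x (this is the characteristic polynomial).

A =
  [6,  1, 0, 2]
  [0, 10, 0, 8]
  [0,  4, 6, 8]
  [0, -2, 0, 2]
x^4 - 24*x^3 + 216*x^2 - 864*x + 1296

Expanding det(x·I − A) (e.g. by cofactor expansion or by noting that A is similar to its Jordan form J, which has the same characteristic polynomial as A) gives
  χ_A(x) = x^4 - 24*x^3 + 216*x^2 - 864*x + 1296
which factors as (x - 6)^4. The eigenvalues (with algebraic multiplicities) are λ = 6 with multiplicity 4.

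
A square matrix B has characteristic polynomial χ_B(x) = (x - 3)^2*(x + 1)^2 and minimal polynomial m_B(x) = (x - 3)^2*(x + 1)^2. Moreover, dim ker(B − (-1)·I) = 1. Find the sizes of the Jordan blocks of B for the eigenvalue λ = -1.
Block sizes for λ = -1: [2]

Step 1 — from the characteristic polynomial, algebraic multiplicity of λ = -1 is 2. From dim ker(B − (-1)·I) = 1, there are exactly 1 Jordan blocks for λ = -1.
Step 2 — from the minimal polynomial, the factor (x + 1)^2 tells us the largest block for λ = -1 has size 2.
Step 3 — with total size 2, 1 blocks, and largest block 2, the block sizes (in nonincreasing order) are [2].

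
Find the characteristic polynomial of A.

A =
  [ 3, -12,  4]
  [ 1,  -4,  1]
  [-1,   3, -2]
x^3 + 3*x^2 + 3*x + 1

Expanding det(x·I − A) (e.g. by cofactor expansion or by noting that A is similar to its Jordan form J, which has the same characteristic polynomial as A) gives
  χ_A(x) = x^3 + 3*x^2 + 3*x + 1
which factors as (x + 1)^3. The eigenvalues (with algebraic multiplicities) are λ = -1 with multiplicity 3.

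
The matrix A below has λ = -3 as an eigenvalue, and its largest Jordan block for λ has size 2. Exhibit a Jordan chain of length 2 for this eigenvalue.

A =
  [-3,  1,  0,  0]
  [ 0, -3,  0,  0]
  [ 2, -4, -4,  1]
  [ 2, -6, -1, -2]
A Jordan chain for λ = -3 of length 2:
v_1 = (0, 0, 2, 2)ᵀ
v_2 = (1, 0, 0, 0)ᵀ

Let N = A − (-3)·I. We want v_2 with N^2 v_2 = 0 but N^1 v_2 ≠ 0; then v_{j-1} := N · v_j for j = 2, …, 2.

Pick v_2 = (1, 0, 0, 0)ᵀ.
Then v_1 = N · v_2 = (0, 0, 2, 2)ᵀ.

Sanity check: (A − (-3)·I) v_1 = (0, 0, 0, 0)ᵀ = 0. ✓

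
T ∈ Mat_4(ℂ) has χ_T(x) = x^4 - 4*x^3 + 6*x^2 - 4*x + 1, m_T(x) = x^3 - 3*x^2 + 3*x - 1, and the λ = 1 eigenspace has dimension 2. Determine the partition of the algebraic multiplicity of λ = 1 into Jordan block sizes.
Block sizes for λ = 1: [3, 1]

Step 1 — from the characteristic polynomial, algebraic multiplicity of λ = 1 is 4. From dim ker(T − (1)·I) = 2, there are exactly 2 Jordan blocks for λ = 1.
Step 2 — from the minimal polynomial, the factor (x − 1)^3 tells us the largest block for λ = 1 has size 3.
Step 3 — with total size 4, 2 blocks, and largest block 3, the block sizes (in nonincreasing order) are [3, 1].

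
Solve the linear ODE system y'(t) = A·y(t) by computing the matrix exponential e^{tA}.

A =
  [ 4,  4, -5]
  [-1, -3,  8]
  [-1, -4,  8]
e^{tA} =
  [t^2*exp(3*t) + t*exp(3*t) + exp(3*t), 4*t*exp(3*t), t^2*exp(3*t) - 5*t*exp(3*t)]
  [-3*t^2*exp(3*t)/2 - t*exp(3*t), -6*t*exp(3*t) + exp(3*t), -3*t^2*exp(3*t)/2 + 8*t*exp(3*t)]
  [-t^2*exp(3*t) - t*exp(3*t), -4*t*exp(3*t), -t^2*exp(3*t) + 5*t*exp(3*t) + exp(3*t)]

Strategy: write A = P · J · P⁻¹ where J is a Jordan canonical form, so e^{tA} = P · e^{tJ} · P⁻¹, and e^{tJ} can be computed block-by-block.

A has Jordan form
J =
  [3, 1, 0]
  [0, 3, 1]
  [0, 0, 3]
(up to reordering of blocks).

Per-block formulas:
  For a 3×3 Jordan block J_3(3): exp(t · J_3(3)) = e^(3t)·(I + t·N + (t^2/2)·N^2), where N is the 3×3 nilpotent shift.

After assembling e^{tJ} and conjugating by P, we get:

e^{tA} =
  [t^2*exp(3*t) + t*exp(3*t) + exp(3*t), 4*t*exp(3*t), t^2*exp(3*t) - 5*t*exp(3*t)]
  [-3*t^2*exp(3*t)/2 - t*exp(3*t), -6*t*exp(3*t) + exp(3*t), -3*t^2*exp(3*t)/2 + 8*t*exp(3*t)]
  [-t^2*exp(3*t) - t*exp(3*t), -4*t*exp(3*t), -t^2*exp(3*t) + 5*t*exp(3*t) + exp(3*t)]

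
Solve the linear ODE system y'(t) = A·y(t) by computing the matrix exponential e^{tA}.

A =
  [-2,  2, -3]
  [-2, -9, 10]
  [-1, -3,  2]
e^{tA} =
  [t*exp(-3*t) + exp(-3*t), -t^2*exp(-3*t)/2 + 2*t*exp(-3*t), t^2*exp(-3*t) - 3*t*exp(-3*t)]
  [-2*t*exp(-3*t), t^2*exp(-3*t) - 6*t*exp(-3*t) + exp(-3*t), -2*t^2*exp(-3*t) + 10*t*exp(-3*t)]
  [-t*exp(-3*t), t^2*exp(-3*t)/2 - 3*t*exp(-3*t), -t^2*exp(-3*t) + 5*t*exp(-3*t) + exp(-3*t)]

Strategy: write A = P · J · P⁻¹ where J is a Jordan canonical form, so e^{tA} = P · e^{tJ} · P⁻¹, and e^{tJ} can be computed block-by-block.

A has Jordan form
J =
  [-3,  1,  0]
  [ 0, -3,  1]
  [ 0,  0, -3]
(up to reordering of blocks).

Per-block formulas:
  For a 3×3 Jordan block J_3(-3): exp(t · J_3(-3)) = e^(-3t)·(I + t·N + (t^2/2)·N^2), where N is the 3×3 nilpotent shift.

After assembling e^{tJ} and conjugating by P, we get:

e^{tA} =
  [t*exp(-3*t) + exp(-3*t), -t^2*exp(-3*t)/2 + 2*t*exp(-3*t), t^2*exp(-3*t) - 3*t*exp(-3*t)]
  [-2*t*exp(-3*t), t^2*exp(-3*t) - 6*t*exp(-3*t) + exp(-3*t), -2*t^2*exp(-3*t) + 10*t*exp(-3*t)]
  [-t*exp(-3*t), t^2*exp(-3*t)/2 - 3*t*exp(-3*t), -t^2*exp(-3*t) + 5*t*exp(-3*t) + exp(-3*t)]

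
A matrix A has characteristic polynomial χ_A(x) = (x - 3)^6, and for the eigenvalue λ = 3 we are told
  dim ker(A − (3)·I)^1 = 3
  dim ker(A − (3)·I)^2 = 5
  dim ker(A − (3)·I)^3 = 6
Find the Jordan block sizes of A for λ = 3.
Block sizes for λ = 3: [3, 2, 1]

From the dimensions of kernels of powers, the number of Jordan blocks of size at least j is d_j − d_{j−1} where d_j = dim ker(N^j) (with d_0 = 0). Computing the differences gives [3, 2, 1].
The number of blocks of size exactly k is (#blocks of size ≥ k) − (#blocks of size ≥ k + 1), so the partition is: 1 block(s) of size 1, 1 block(s) of size 2, 1 block(s) of size 3.
In nonincreasing order the block sizes are [3, 2, 1].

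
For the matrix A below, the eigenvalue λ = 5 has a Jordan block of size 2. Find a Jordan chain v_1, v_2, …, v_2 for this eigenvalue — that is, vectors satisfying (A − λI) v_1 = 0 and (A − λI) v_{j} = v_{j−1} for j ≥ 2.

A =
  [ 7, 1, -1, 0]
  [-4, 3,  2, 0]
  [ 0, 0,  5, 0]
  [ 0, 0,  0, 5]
A Jordan chain for λ = 5 of length 2:
v_1 = (2, -4, 0, 0)ᵀ
v_2 = (1, 0, 0, 0)ᵀ

Let N = A − (5)·I. We want v_2 with N^2 v_2 = 0 but N^1 v_2 ≠ 0; then v_{j-1} := N · v_j for j = 2, …, 2.

Pick v_2 = (1, 0, 0, 0)ᵀ.
Then v_1 = N · v_2 = (2, -4, 0, 0)ᵀ.

Sanity check: (A − (5)·I) v_1 = (0, 0, 0, 0)ᵀ = 0. ✓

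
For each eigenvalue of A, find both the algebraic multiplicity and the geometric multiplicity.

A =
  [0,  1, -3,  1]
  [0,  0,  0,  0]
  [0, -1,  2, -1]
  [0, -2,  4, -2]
λ = 0: alg = 4, geom = 2

Step 1 — factor the characteristic polynomial to read off the algebraic multiplicities:
  χ_A(x) = x^4

Step 2 — compute geometric multiplicities via the rank-nullity identity g(λ) = n − rank(A − λI):
  rank(A − (0)·I) = 2, so dim ker(A − (0)·I) = n − 2 = 2

Summary:
  λ = 0: algebraic multiplicity = 4, geometric multiplicity = 2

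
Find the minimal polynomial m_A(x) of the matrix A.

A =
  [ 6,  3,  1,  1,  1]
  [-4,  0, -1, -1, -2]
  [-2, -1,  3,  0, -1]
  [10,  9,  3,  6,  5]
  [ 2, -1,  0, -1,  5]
x^3 - 12*x^2 + 48*x - 64

The characteristic polynomial is χ_A(x) = (x - 4)^5, so the eigenvalues are known. The minimal polynomial is
  m_A(x) = Π_λ (x − λ)^{k_λ}
where k_λ is the size of the *largest* Jordan block for λ (equivalently, the smallest k with (A − λI)^k v = 0 for every generalised eigenvector v of λ).

  λ = 4: largest Jordan block has size 3, contributing (x − 4)^3

So m_A(x) = (x - 4)^3 = x^3 - 12*x^2 + 48*x - 64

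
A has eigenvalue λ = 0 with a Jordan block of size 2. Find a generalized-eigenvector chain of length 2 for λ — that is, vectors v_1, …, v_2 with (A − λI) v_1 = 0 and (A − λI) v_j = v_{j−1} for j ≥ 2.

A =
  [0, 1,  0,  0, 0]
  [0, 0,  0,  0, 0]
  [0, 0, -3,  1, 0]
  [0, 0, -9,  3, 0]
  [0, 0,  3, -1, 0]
A Jordan chain for λ = 0 of length 2:
v_1 = (1, 0, 0, 0, 0)ᵀ
v_2 = (0, 1, 0, 0, 0)ᵀ

Let N = A − (0)·I. We want v_2 with N^2 v_2 = 0 but N^1 v_2 ≠ 0; then v_{j-1} := N · v_j for j = 2, …, 2.

Pick v_2 = (0, 1, 0, 0, 0)ᵀ.
Then v_1 = N · v_2 = (1, 0, 0, 0, 0)ᵀ.

Sanity check: (A − (0)·I) v_1 = (0, 0, 0, 0, 0)ᵀ = 0. ✓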